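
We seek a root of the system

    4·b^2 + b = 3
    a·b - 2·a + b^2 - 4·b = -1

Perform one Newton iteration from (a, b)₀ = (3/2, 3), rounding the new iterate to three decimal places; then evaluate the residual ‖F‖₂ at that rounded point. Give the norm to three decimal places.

At (3/2, 3): F = (36.000, -0.500).
Jacobian J = [[0, 8·b + 1], [b - 2, a + 2·b - 4]].
At the point, J = [[0.000, 25.000], [1.000, 3.500]] (det J = -25.000).
Solving J·Δ = −F gives Δ = (5.540, -1.440).
Then the next iterate is (a, b)₁ = (7.040, 1.560).
Re-evaluating at (7.040, 1.560): F = (8.29440, -5.904), so ‖F‖₂ = 10.181.

10.181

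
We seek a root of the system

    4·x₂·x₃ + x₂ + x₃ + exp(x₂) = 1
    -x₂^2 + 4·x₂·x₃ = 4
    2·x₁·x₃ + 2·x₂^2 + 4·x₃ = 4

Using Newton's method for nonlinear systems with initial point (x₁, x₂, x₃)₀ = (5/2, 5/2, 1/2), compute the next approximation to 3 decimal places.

(1.924, 1.150, 0.620)

At (5/2, 5/2, 1/2): F = (19.18249, -5.250, 13.000).
Jacobian J = [[0, 4·x₃ + exp(x₂) + 1, 4·x₂ + 1], [0, -2·x₂ + 4·x₃, 4·x₂], [2·x₃, 4·x₂, 2·x₁ + 4]].
At the point, J = [[0.000, 15.18249, 11.000], [0.000, -3.000, 10.000], [1.000, 10.000, 9.000]] (det J = 184.82494).
Solving J·Δ = −F gives Δ = (-0.576, -1.350, 0.120).
Then the next iterate is (x₁, x₂, x₃)₁ = (1.924, 1.150, 0.620).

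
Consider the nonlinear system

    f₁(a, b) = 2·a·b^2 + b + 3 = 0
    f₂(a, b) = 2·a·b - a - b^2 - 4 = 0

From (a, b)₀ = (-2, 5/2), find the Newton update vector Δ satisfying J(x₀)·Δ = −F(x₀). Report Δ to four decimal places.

At (-2, 5/2): F = (-19.5000, -18.2500).
Jacobian J = [[2·b^2, 4·a·b + 1], [2·b - 1, 2·a - 2·b]].
At the point, J = [[12.5000, -19.0000], [4.0000, -9.0000]] (det J = -36.5000).
Solving J·Δ = −F gives Δ = (-4.6918, -4.1130).

(-4.6918, -4.1130)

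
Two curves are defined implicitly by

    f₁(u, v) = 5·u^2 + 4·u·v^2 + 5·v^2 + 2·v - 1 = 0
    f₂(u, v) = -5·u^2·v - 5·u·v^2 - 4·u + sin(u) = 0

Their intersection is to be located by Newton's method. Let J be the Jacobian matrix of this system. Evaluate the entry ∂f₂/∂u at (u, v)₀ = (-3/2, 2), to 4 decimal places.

6.0707

∂f₂/∂u = -10·u·v - 5·v^2 + cos(u) - 4.
At (-3/2, 2) this is 6.0707.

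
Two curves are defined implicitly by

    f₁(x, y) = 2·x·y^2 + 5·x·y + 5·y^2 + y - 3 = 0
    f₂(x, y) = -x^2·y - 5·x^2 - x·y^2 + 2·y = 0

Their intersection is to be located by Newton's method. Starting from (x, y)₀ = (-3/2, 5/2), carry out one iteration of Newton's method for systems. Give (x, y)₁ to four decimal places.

At (-3/2, 5/2): F = (-6.7500, -2.5000).
Jacobian J = [[2·y^2 + 5·y, 4·x·y + 5·x + 10·y + 1], [-2·x·y - 10·x - y^2, -x^2 - 2·x·y + 2]].
At the point, J = [[25.0000, 3.5000], [16.2500, 7.2500]] (det J = 124.3750).
Solving J·Δ = −F gives Δ = (0.3231, -0.3794).
Then the next iterate is (x, y)₁ = (-1.1769, 2.1206).

(-1.1769, 2.1206)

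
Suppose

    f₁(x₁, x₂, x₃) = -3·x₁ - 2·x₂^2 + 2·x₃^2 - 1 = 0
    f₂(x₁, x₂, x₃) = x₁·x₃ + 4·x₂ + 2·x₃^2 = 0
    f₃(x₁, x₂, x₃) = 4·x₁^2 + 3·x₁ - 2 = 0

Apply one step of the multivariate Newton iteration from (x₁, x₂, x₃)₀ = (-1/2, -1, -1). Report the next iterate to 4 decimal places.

(-3.0000, -17.0000, -15.0000)

At (-1/2, -1, -1): F = (0.5000, -1.5000, -2.5000).
Jacobian J = [[-3, -4·x₂, 4·x₃], [x₃, 4, x₁ + 4·x₃], [8·x₁ + 3, 0, 0]].
At the point, J = [[-3.0000, 4.0000, -4.0000], [-1.0000, 4.0000, -4.5000], [-1.0000, 0.0000, 0.0000]] (det J = 2.0000).
Solving J·Δ = −F gives Δ = (-2.5000, -16.0000, -14.0000).
Then the next iterate is (x₁, x₂, x₃)₁ = (-3.0000, -17.0000, -15.0000).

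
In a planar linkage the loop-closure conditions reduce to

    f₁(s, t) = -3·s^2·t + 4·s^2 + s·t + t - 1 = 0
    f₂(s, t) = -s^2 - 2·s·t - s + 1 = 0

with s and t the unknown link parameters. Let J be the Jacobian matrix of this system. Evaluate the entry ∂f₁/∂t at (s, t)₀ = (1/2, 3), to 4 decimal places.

0.7500

∂f₁/∂t = -3·s^2 + s + 1.
At (1/2, 3) this is 0.7500.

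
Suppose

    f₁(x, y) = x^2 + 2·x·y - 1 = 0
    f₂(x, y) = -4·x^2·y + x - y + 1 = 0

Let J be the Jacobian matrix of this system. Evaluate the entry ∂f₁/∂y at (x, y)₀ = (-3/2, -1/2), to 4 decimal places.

-3.0000

∂f₁/∂y = 2·x.
At (-3/2, -1/2) this is -3.0000.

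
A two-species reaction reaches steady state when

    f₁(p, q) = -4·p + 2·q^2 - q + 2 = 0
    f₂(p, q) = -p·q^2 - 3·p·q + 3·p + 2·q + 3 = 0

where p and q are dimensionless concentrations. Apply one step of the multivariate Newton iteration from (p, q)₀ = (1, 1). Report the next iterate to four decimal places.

At (1, 1): F = (-1.0000, 4.0000).
Jacobian J = [[-4, 4·q - 1], [-q^2 - 3·q + 3, -2·p·q - 3·p + 2]].
At the point, J = [[-4.0000, 3.0000], [-1.0000, -3.0000]] (det J = 15.0000).
Solving J·Δ = −F gives Δ = (0.6000, 1.1333).
Then the next iterate is (p, q)₁ = (1.6000, 2.1333).

(1.6000, 2.1333)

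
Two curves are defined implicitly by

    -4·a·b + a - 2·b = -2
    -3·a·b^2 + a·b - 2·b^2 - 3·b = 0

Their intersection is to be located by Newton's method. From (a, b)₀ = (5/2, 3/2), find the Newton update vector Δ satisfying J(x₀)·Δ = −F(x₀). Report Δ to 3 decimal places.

At (5/2, 3/2): F = (-13.500, -22.125).
Jacobian J = [[-4·b + 1, -4·a - 2], [-3·b^2 + b, -6·a·b + a - 4·b - 3]].
At the point, J = [[-5.000, -12.000], [-5.250, -29.000]] (det J = 82.000).
Solving J·Δ = −F gives Δ = (-1.537, -0.485).

(-1.537, -0.485)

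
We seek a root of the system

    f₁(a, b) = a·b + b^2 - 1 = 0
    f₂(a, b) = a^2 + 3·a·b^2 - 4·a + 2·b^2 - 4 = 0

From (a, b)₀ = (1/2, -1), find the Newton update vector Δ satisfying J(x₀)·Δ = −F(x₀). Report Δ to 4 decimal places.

(-0.0179, -0.3214)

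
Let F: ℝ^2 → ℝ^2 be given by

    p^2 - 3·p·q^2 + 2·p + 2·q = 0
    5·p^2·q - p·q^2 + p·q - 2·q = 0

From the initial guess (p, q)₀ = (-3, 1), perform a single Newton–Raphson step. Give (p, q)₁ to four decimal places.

(-2.2230, 0.5719)

At (-3, 1): F = (14.0000, 43.0000).
Jacobian J = [[2·p - 3·q^2 + 2, -6·p·q + 2], [10·p·q - q^2 + q, 5·p^2 - 2·p·q + p - 2]].
At the point, J = [[-7.0000, 20.0000], [-30.0000, 46.0000]] (det J = 278.0000).
Solving J·Δ = −F gives Δ = (0.7770, -0.4281).
Then the next iterate is (p, q)₁ = (-2.2230, 0.5719).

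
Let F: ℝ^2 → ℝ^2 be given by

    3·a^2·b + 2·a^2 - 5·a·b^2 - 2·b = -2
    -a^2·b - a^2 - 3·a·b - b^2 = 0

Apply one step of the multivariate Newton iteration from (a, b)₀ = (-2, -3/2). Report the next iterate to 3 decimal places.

At (-2, -3/2): F = (17.500, -9.250).
Jacobian J = [[6·a·b + 4·a - 5·b^2, 3·a^2 - 10·a·b - 2], [-2·a·b - 2·a - 3·b, -a^2 - 3·a - 2·b]].
At the point, J = [[-1.250, -20.000], [2.500, 5.000]] (det J = 43.750).
Solving J·Δ = −F gives Δ = (2.229, 0.736).
Then the next iterate is (a, b)₁ = (0.229, -0.764).

(0.229, -0.764)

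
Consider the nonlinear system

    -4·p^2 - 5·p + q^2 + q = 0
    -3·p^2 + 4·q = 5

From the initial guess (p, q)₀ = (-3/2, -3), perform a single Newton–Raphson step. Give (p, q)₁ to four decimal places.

At (-3/2, -3): F = (4.5000, -23.7500).
Jacobian J = [[-8·p - 5, 2·q + 1], [-6·p, 4]].
At the point, J = [[7.0000, -5.0000], [9.0000, 4.0000]] (det J = 73.0000).
Solving J·Δ = −F gives Δ = (1.3801, 2.8322).
Then the next iterate is (p, q)₁ = (-0.1199, -0.1678).

(-0.1199, -0.1678)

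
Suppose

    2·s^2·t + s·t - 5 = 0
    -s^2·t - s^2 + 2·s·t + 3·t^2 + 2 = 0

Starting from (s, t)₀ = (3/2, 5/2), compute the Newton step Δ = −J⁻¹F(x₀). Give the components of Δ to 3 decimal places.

At (3/2, 5/2): F = (10.000, 20.375).
Jacobian J = [[4·s·t + t, 2·s^2 + s], [-2·s·t - 2·s + 2·t, -s^2 + 2·s + 6·t]].
At the point, J = [[17.500, 6.000], [-5.500, 15.750]] (det J = 308.625).
Solving J·Δ = −F gives Δ = (-0.114, -1.334).

(-0.114, -1.334)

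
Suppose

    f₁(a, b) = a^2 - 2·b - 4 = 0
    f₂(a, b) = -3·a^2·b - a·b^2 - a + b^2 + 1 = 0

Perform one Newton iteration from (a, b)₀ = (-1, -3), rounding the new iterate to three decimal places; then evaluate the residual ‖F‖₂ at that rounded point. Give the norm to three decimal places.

At (-1, -3): F = (3.000, 29.000).
Jacobian J = [[2·a, -2], [-6·a·b - b^2 - 1, -3·a^2 - 2·a·b + 2·b]].
At the point, J = [[-2.000, -2.000], [-28.000, -15.000]] (det J = -26.000).
Solving J·Δ = −F gives Δ = (0.500, 1.000).
Then the next iterate is (a, b)₁ = (-0.500, -2.000).
Re-evaluating at (-0.500, -2.000): F = (0.250, 9.000), so ‖F‖₂ = 9.003.

9.003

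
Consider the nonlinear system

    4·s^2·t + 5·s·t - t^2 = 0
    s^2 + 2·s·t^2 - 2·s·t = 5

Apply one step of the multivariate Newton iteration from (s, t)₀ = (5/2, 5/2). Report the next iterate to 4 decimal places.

(1.1963, 2.3148)

At (5/2, 5/2): F = (87.5000, 20.0000).
Jacobian J = [[8·s·t + 5·t, 4·s^2 + 5·s - 2·t], [2·s + 2·t^2 - 2·t, 4·s·t - 2·s]].
At the point, J = [[62.5000, 32.5000], [12.5000, 20.0000]] (det J = 843.7500).
Solving J·Δ = −F gives Δ = (-1.3037, -0.1852).
Then the next iterate is (s, t)₁ = (1.1963, 2.3148).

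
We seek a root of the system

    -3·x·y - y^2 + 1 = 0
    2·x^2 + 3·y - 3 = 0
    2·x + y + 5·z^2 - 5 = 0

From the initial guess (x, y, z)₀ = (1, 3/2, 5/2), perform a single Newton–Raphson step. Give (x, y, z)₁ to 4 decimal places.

(0.6429, 0.8095, 1.3662)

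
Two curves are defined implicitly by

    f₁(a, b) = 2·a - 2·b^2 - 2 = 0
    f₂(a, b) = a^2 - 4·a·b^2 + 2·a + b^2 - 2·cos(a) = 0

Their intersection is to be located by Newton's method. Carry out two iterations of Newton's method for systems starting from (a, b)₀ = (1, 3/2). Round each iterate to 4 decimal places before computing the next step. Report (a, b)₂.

At (1, 3/2): F = (-4.5000, -4.830605).
Jacobian J = [[2, -4·b], [2·a - 4·b^2 + 2·sin(a) + 2, -8·a·b + 2·b]].
At the point, J = [[2.0000, -6.0000], [-3.317058, -9.0000]] (det J = -37.902348).
Solving J·Δ = −F gives Δ = (0.3038, -0.6487).
Then the next iterate is (a, b)₁ = (1.3038, 0.8513).
Round to (1.3038, 0.8513) and repeat: F = (-0.841823, 0.725019), J = [[2.0000, -3.4052], [3.637889, -7.176800]].
Δ = (4.3291, 2.2954), so (a, b)₂ = (5.6329, 3.1467).

(5.6329, 3.1467)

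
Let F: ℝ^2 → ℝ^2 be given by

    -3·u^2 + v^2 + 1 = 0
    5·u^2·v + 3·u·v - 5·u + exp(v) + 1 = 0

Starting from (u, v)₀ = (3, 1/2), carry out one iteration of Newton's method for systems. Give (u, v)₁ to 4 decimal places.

At (3, 1/2): F = (-25.7500, 14.648721).
Jacobian J = [[-6·u, 2·v], [10·u·v + 3·v - 5, 5·u^2 + 3·u + exp(v)]].
At the point, J = [[-18.0000, 1.0000], [11.5000, 55.648721]] (det J = -1013.176983).
Solving J·Δ = −F gives Δ = (-1.4288, 0.0320).
Then the next iterate is (u, v)₁ = (1.5712, 0.5320).

(1.5712, 0.5320)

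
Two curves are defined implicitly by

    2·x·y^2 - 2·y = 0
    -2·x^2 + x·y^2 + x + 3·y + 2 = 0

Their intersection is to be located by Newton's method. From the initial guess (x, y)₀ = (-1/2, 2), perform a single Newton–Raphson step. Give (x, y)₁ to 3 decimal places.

(-0.940, 0.080)

At (-1/2, 2): F = (-8.000, 5.000).
Jacobian J = [[2·y^2, 4·x·y - 2], [-4·x + y^2 + 1, 2·x·y + 3]].
At the point, J = [[8.000, -6.000], [7.000, 1.000]] (det J = 50.000).
Solving J·Δ = −F gives Δ = (-0.440, -1.920).
Then the next iterate is (x, y)₁ = (-0.940, 0.080).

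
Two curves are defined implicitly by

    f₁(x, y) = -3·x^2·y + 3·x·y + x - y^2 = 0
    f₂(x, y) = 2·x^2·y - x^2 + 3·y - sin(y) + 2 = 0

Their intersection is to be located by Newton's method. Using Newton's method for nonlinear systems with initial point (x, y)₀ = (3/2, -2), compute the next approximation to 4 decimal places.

(1.1831, -0.7889)

At (3/2, -2): F = (2.0000, -14.340703).
Jacobian J = [[-6·x·y + 3·y + 1, -3·x^2 + 3·x - 2·y], [4·x·y - 2·x, 2·x^2 - cos(y) + 3]].
At the point, J = [[13.0000, 1.7500], [-15.0000, 7.916147]] (det J = 129.159909).
Solving J·Δ = −F gives Δ = (-0.3169, 1.2111).
Then the next iterate is (x, y)₁ = (1.1831, -0.7889).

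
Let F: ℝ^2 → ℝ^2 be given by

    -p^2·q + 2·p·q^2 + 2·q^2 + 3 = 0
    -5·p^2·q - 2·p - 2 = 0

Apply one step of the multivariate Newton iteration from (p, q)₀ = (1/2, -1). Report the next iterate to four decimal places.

(1.7500, 0.6000)

At (1/2, -1): F = (6.2500, -1.7500).
Jacobian J = [[-2·p·q + 2·q^2, -p^2 + 4·p·q + 4·q], [-10·p·q - 2, -5·p^2]].
At the point, J = [[3.0000, -6.2500], [3.0000, -1.2500]] (det J = 15.0000).
Solving J·Δ = −F gives Δ = (1.2500, 1.6000).
Then the next iterate is (p, q)₁ = (1.7500, 0.6000).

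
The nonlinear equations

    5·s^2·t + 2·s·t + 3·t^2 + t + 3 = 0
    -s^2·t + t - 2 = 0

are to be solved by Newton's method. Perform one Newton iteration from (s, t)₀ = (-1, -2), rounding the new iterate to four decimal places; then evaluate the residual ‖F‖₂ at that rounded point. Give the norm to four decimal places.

At (-1, -2): F = (7.0000, -2.0000).
Jacobian J = [[10·s·t + 2·t, 5·s^2 + 2·s + 6·t + 1], [-2·s·t, -s^2 + 1]].
At the point, J = [[16.0000, -8.0000], [-4.0000, 0.0000]] (det J = -32.0000).
Solving J·Δ = −F gives Δ = (-0.5000, -0.1250).
Then the next iterate is (s, t)₁ = (-1.5000, -2.1250).
Re-evaluating at (-1.5000, -2.1250): F = (-3.109375, 0.656250), so ‖F‖₂ = 3.1779.

3.1779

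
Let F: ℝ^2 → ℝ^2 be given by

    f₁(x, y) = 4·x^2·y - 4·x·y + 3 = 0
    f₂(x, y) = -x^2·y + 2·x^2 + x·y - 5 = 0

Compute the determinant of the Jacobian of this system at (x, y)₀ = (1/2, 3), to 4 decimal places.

2.0000

J = [[8·x·y - 4·y, 4·x^2 - 4·x], [-2·x·y + 4·x + y, -x^2 + x]].
At the point, J = [[0.0000, -1.0000], [2.0000, 0.2500]].
det J = 2.0000.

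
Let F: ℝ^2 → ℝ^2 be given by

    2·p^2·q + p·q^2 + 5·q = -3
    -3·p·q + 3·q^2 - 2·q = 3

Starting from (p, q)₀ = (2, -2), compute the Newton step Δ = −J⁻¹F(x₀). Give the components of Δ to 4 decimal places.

At (2, -2): F = (-15.0000, 25.0000).
Jacobian J = [[4·p·q + q^2, 2·p^2 + 2·p·q + 5], [-3·q, -3·p + 6·q - 2]].
At the point, J = [[-12.0000, 5.0000], [6.0000, -20.0000]] (det J = 210.0000).
Solving J·Δ = −F gives Δ = (-0.8333, 1.0000).

(-0.8333, 1.0000)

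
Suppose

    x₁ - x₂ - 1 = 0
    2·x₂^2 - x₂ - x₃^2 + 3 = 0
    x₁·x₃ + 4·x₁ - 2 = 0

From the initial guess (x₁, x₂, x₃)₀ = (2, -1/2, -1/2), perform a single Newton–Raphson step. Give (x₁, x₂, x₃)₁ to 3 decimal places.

(1.316, 0.316, -1.803)

At (2, -1/2, -1/2): F = (1.500, 3.750, 5.000).
Jacobian J = [[1, -1, 0], [0, 4·x₂ - 1, -2·x₃], [x₃ + 4, 0, x₁]].
At the point, J = [[1.000, -1.000, 0.000], [0.000, -3.000, 1.000], [3.500, 0.000, 2.000]] (det J = -9.500).
Solving J·Δ = −F gives Δ = (-0.684, 0.816, -1.303).
Then the next iterate is (x₁, x₂, x₃)₁ = (1.316, 0.316, -1.803).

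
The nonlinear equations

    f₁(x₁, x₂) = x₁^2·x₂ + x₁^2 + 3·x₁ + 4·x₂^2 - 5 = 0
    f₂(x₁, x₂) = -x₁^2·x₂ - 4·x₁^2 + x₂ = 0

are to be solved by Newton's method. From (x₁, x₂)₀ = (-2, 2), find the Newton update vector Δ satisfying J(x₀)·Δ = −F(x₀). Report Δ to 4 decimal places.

(0.8587, -0.4636)

At (-2, 2): F = (17.0000, -22.0000).
Jacobian J = [[2·x₁·x₂ + 2·x₁ + 3, x₁^2 + 8·x₂], [-2·x₁·x₂ - 8·x₁, -x₁^2 + 1]].
At the point, J = [[-9.0000, 20.0000], [24.0000, -3.0000]] (det J = -453.0000).
Solving J·Δ = −F gives Δ = (0.8587, -0.4636).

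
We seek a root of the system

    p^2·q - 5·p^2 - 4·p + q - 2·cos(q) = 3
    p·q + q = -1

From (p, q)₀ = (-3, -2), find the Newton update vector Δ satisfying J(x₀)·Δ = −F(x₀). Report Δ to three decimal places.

(1.164, 1.336)

At (-3, -2): F = (-55.16771, 5.000).
Jacobian J = [[2·p·q - 10·p - 4, p^2 + 2·sin(q) + 1], [q, p + 1]].
At the point, J = [[38.000, 8.18141], [-2.000, -2.000]] (det J = -59.63719).
Solving J·Δ = −F gives Δ = (1.164, 1.336).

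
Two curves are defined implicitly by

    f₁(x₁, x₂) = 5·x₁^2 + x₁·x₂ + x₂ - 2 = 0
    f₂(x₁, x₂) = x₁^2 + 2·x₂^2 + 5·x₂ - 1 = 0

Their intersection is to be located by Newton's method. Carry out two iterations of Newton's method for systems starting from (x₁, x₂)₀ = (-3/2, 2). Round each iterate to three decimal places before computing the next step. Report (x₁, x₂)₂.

At (-3/2, 2): F = (8.250, 19.250).
Jacobian J = [[10·x₁ + x₂, x₁ + 1], [2·x₁, 4·x₂ + 5]].
At the point, J = [[-13.000, -0.500], [-3.000, 13.000]] (det J = -170.500).
Solving J·Δ = −F gives Δ = (0.685, -1.323).
Then the next iterate is (x₁, x₂)₁ = (-0.815, 0.677).
Round to (-0.815, 0.677) and repeat: F = (1.44637, 3.96588), J = [[-7.473, 0.185], [-1.630, 7.708]].
Δ = (0.182, -0.476), so (x₁, x₂)₂ = (-0.633, 0.201).

(-0.633, 0.201)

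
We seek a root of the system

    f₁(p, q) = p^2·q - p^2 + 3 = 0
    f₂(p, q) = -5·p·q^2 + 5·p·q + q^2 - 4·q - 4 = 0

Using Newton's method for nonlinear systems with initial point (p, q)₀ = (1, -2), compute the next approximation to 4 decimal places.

At (1, -2): F = (0.0000, -22.0000).
Jacobian J = [[2·p·q - 2·p, p^2], [-5·q^2 + 5·q, -10·p·q + 5·p + 2·q - 4]].
At the point, J = [[-6.0000, 1.0000], [-30.0000, 17.0000]] (det J = -72.0000).
Solving J·Δ = −F gives Δ = (0.3056, 1.8333).
Then the next iterate is (p, q)₁ = (1.3056, -0.1667).

(1.3056, -0.1667)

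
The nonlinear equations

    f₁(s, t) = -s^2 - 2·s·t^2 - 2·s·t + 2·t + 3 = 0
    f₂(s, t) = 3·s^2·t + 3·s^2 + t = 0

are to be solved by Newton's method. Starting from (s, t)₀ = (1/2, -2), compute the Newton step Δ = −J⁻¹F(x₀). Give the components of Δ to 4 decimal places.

(-1.2900, -0.6400)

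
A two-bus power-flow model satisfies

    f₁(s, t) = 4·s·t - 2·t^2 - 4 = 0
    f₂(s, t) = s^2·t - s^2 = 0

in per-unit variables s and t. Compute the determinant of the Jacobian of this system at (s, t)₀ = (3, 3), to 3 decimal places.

108.000

J = [[4·t, 4·s - 4·t], [2·s·t - 2·s, s^2]].
At the point, J = [[12.000, 0.000], [12.000, 9.000]].
det J = 108.000.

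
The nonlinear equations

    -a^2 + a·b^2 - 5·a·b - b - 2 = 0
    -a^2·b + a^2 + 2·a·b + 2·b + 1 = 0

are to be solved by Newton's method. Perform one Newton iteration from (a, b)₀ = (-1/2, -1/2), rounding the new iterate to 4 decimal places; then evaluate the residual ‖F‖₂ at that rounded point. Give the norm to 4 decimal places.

2.3925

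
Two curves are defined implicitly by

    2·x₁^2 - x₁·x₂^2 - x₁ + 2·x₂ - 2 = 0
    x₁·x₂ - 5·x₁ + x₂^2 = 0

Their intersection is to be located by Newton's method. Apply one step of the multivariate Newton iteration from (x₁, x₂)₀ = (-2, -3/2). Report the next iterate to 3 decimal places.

At (-2, -3/2): F = (9.500, 15.250).
Jacobian J = [[4·x₁ - x₂^2 - 1, -2·x₁·x₂ + 2], [x₂ - 5, x₁ + 2·x₂]].
At the point, J = [[-11.250, -4.000], [-6.500, -5.000]] (det J = 30.250).
Solving J·Δ = −F gives Δ = (-0.446, 3.630).
Then the next iterate is (x₁, x₂)₁ = (-2.446, 2.130).

(-2.446, 2.130)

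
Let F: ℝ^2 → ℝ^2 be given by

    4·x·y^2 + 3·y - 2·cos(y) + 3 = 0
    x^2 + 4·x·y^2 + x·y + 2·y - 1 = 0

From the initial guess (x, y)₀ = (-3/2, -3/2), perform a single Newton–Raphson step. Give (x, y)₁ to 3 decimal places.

At (-3/2, -3/2): F = (-15.14147, -13.000).
Jacobian J = [[4·y^2, 8·x·y + 2·sin(y) + 3], [2·x + 4·y^2 + y, 8·x·y + x + 2]].
At the point, J = [[9.000, 19.00501], [4.500, 18.500]] (det J = 80.97745).
Solving J·Δ = −F gives Δ = (0.408, 0.603).
Then the next iterate is (x, y)₁ = (-1.092, -0.897).

(-1.092, -0.897)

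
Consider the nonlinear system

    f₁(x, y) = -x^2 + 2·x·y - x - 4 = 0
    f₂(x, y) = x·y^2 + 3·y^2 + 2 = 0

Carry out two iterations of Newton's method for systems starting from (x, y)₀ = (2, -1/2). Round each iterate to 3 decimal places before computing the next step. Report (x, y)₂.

(-4.381, -4.206)

At (2, -1/2): F = (-12.000, 3.250).
Jacobian J = [[-2·x + 2·y - 1, 2·x], [y^2, 2·x·y + 6·y]].
At the point, J = [[-6.000, 4.000], [0.250, -5.000]] (det J = 29.000).
Solving J·Δ = −F gives Δ = (-1.621, 0.569).
Then the next iterate is (x, y)₁ = (0.379, 0.069).
Round to (0.379, 0.069) and repeat: F = (-4.47034, 2.01609), J = [[-1.620, 0.758], [0.00476, 0.46630]].
Δ = (-4.760, -4.275), so (x, y)₂ = (-4.381, -4.206).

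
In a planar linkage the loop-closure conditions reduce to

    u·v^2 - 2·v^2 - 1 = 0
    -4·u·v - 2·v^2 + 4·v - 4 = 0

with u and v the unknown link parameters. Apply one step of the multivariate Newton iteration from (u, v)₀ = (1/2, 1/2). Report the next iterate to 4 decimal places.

(-1.2500, -0.7083)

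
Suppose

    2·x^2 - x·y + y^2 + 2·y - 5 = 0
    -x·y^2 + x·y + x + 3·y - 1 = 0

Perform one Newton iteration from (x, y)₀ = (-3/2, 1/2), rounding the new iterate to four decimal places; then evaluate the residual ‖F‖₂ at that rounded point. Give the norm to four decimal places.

At (-3/2, 1/2): F = (1.5000, -1.3750).
Jacobian J = [[4·x - y, -x + 2·y + 2], [-y^2 + y + 1, -2·x·y + x + 3]].
At the point, J = [[-6.5000, 4.5000], [1.2500, 3.0000]] (det J = -25.1250).
Solving J·Δ = −F gives Δ = (0.4254, 0.2811).
Then the next iterate is (x, y)₁ = (-1.0746, 0.7811).
Re-evaluating at (-1.0746, 0.7811): F = (0.321218, 0.084962), so ‖F‖₂ = 0.3323.

0.3323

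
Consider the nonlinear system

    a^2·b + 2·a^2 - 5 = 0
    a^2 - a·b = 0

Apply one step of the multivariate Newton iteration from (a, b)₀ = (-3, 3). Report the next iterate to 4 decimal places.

(-7.6667, -17.0000)

At (-3, 3): F = (40.0000, 18.0000).
Jacobian J = [[2·a·b + 4·a, a^2], [2·a - b, -a]].
At the point, J = [[-30.0000, 9.0000], [-9.0000, 3.0000]] (det J = -9.0000).
Solving J·Δ = −F gives Δ = (-4.6667, -20.0000).
Then the next iterate is (a, b)₁ = (-7.6667, -17.0000).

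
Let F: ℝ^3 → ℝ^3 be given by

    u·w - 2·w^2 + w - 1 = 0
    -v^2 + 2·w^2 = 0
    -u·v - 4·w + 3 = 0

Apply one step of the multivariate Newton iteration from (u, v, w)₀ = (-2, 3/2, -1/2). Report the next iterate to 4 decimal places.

At (-2, 3/2, -1/2): F = (-1.0000, -1.7500, 8.0000).
Jacobian J = [[w, 0, u - 4·w + 1], [0, -2·v, 4·w], [-v, -u, -4]].
At the point, J = [[-0.5000, 0.0000, 1.0000], [0.0000, -3.0000, -2.0000], [-1.5000, 2.0000, -4.0000]] (det J = -12.5000).
Solving J·Δ = −F gives Δ = (0.3600, -1.3700, 1.1800).
Then the next iterate is (u, v, w)₁ = (-1.6400, 0.1300, 0.6800).

(-1.6400, 0.1300, 0.6800)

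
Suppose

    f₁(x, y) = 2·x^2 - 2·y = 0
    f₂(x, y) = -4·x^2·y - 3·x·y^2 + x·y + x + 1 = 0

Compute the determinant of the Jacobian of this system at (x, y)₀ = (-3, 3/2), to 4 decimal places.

J = [[4·x, -2], [-8·x·y - 3·y^2 + y + 1, -4·x^2 - 6·x·y + x]].
At the point, J = [[-12.0000, -2.0000], [31.7500, -12.0000]].
det J = 207.5000.

207.5000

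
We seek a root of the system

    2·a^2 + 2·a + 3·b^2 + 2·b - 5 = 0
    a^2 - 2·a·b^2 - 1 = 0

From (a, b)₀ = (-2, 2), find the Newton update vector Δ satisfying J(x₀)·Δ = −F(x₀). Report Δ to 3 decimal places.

At (-2, 2): F = (15.000, 19.000).
Jacobian J = [[4·a + 2, 6·b + 2], [2·a - 2·b^2, -4·a·b]].
At the point, J = [[-6.000, 14.000], [-12.000, 16.000]] (det J = 72.000).
Solving J·Δ = −F gives Δ = (0.361, -0.917).

(0.361, -0.917)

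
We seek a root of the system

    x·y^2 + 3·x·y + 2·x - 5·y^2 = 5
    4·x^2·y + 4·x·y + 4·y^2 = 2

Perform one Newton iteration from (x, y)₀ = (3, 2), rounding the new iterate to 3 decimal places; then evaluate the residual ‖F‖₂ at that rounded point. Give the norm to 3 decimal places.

At (3, 2): F = (11.000, 110.000).
Jacobian J = [[y^2 + 3·y + 2, 2·x·y + 3·x - 10·y], [8·x·y + 4·y, 4·x^2 + 4·x + 8·y]].
At the point, J = [[12.000, 1.000], [56.000, 64.000]] (det J = 712.000).
Solving J·Δ = −F gives Δ = (-0.834, -0.989).
Then the next iterate is (x, y)₁ = (2.166, 1.011).
Re-evaluating at (2.166, 1.011): F = (3.00479, 29.82044), so ‖F‖₂ = 29.971.

29.971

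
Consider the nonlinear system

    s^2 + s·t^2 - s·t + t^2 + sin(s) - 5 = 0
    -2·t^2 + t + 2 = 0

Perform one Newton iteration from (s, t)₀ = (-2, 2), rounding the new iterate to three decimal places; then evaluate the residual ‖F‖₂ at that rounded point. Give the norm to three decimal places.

0.703

At (-2, 2): F = (-1.90930, -4.000).
Jacobian J = [[2·s + t^2 - t + cos(s), 2·s·t - s + 2·t], [0, -4·t + 1]].
At the point, J = [[-2.41615, -2.000], [0.000, -7.000]] (det J = 16.91303).
Solving J·Δ = −F gives Δ = (-0.317, -0.571).
Then the next iterate is (s, t)₁ = (-2.317, 1.429).
Re-evaluating at (-2.317, 1.429): F = (0.25584, -0.65508), so ‖F‖₂ = 0.703.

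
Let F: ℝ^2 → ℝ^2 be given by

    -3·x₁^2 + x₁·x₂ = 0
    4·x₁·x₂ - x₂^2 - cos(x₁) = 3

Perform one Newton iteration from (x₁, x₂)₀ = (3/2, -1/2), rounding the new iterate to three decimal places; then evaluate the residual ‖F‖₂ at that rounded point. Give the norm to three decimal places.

3.298

At (3/2, -1/2): F = (-7.500, -6.32074).
Jacobian J = [[-6·x₁ + x₂, x₁], [4·x₂ + sin(x₁), 4·x₁ - 2·x₂]].
At the point, J = [[-9.500, 1.500], [-1.00251, 7.000]] (det J = -64.99624).
Solving J·Δ = −F gives Δ = (-0.662, 0.808).
Then the next iterate is (x₁, x₂)₁ = (0.838, 0.308).
Re-evaluating at (0.838, 0.308): F = (-1.84863, -2.73140), so ‖F‖₂ = 3.298.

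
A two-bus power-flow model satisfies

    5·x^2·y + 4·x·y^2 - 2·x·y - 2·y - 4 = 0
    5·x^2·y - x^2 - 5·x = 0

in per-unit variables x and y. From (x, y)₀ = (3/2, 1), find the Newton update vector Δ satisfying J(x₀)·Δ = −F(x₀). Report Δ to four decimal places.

At (3/2, 1): F = (8.2500, 1.5000).
Jacobian J = [[10·x·y + 4·y^2 - 2·y, 5·x^2 + 8·x·y - 2·x - 2], [10·x·y - 2·x - 5, 5·x^2]].
At the point, J = [[17.0000, 18.2500], [7.0000, 11.2500]] (det J = 63.5000).
Solving J·Δ = −F gives Δ = (-1.0305, 0.5079).

(-1.0305, 0.5079)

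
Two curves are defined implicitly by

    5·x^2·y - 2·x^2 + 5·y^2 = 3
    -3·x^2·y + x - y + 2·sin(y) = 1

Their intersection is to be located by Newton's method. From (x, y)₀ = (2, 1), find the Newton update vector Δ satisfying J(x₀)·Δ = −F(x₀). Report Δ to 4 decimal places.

(-0.7629, -0.1615)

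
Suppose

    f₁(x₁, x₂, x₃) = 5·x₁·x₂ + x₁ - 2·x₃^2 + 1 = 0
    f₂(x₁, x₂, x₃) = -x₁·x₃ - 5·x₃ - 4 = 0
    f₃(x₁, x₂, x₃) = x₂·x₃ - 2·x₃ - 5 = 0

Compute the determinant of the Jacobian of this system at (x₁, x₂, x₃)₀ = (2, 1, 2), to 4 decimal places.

96.0000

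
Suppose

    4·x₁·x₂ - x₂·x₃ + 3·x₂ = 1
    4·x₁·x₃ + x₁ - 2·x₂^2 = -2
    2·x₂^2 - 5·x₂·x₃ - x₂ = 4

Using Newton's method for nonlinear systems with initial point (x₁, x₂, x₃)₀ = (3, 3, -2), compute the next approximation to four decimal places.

(1.2717, 1.3546, -1.5702)

At (3, 3, -2): F = (50.0000, -37.0000, 41.0000).
Jacobian J = [[4·x₂, 4·x₁ - x₃ + 3, -x₂], [4·x₃ + 1, -4·x₂, 4·x₁], [0, 4·x₂ - 5·x₃ - 1, -5·x₂]].
At the point, J = [[12.0000, 17.0000, -3.0000], [-7.0000, -12.0000, 12.0000], [0.0000, 21.0000, -15.0000]] (det J = -2208.0000).
Solving J·Δ = −F gives Δ = (-1.7283, -1.6454, 0.4298).
Then the next iterate is (x₁, x₂, x₃)₁ = (1.2717, 1.3546, -1.5702).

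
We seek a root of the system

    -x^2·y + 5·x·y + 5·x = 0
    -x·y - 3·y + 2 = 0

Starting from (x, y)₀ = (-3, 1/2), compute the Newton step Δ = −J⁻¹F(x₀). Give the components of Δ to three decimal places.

At (-3, 1/2): F = (-27.000, 2.000).
Jacobian J = [[-2·x·y + 5·y + 5, -x^2 + 5·x], [-y, -x - 3]].
At the point, J = [[10.500, -24.000], [-0.500, 0.000]] (det J = -12.000).
Solving J·Δ = −F gives Δ = (4.000, 0.625).

(4.000, 0.625)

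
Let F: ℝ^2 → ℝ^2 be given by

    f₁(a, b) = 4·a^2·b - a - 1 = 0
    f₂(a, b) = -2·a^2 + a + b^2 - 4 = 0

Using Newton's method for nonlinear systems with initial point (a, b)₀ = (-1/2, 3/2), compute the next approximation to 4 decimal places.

At (-1/2, 3/2): F = (1.0000, -2.7500).
Jacobian J = [[8·a·b - 1, 4·a^2], [-4·a + 1, 2·b]].
At the point, J = [[-7.0000, 1.0000], [3.0000, 3.0000]] (det J = -24.0000).
Solving J·Δ = −F gives Δ = (0.2396, 0.6771).
Then the next iterate is (a, b)₁ = (-0.2604, 2.1771).

(-0.2604, 2.1771)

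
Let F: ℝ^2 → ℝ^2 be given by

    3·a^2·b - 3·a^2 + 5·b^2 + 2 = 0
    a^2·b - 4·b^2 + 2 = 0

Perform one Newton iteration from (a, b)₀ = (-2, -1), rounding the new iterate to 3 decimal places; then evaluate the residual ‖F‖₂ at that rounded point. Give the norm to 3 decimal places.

4.516

At (-2, -1): F = (-17.000, -6.000).
Jacobian J = [[6·a·b - 6·a, 3·a^2 + 10·b], [2·a·b, a^2 - 8·b]].
At the point, J = [[24.000, 2.000], [4.000, 12.000]] (det J = 280.000).
Solving J·Δ = −F gives Δ = (0.686, 0.271).
Then the next iterate is (a, b)₁ = (-1.314, -0.729).
Re-evaluating at (-1.314, -0.729): F = (-4.29865, -1.38445), so ‖F‖₂ = 4.516.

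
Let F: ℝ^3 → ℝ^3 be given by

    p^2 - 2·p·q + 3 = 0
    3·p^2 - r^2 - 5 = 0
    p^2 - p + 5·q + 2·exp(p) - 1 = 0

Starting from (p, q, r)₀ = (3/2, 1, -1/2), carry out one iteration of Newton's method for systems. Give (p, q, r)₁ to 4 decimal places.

At (3/2, 1, -1/2): F = (2.2500, 1.5000, 13.713378).
Jacobian J = [[2·p - 2·q, -2·p, 0], [6·p, 0, -2·r], [2·p + 2·exp(p) - 1, 5, 0]].
At the point, J = [[1.0000, -3.0000, 0.0000], [9.0000, 0.0000, 1.0000], [10.963378, 5.0000, 0.0000]] (det J = -37.890134).
Solving J·Δ = −F gives Δ = (-1.3827, 0.2891, 10.9442).
Then the next iterate is (p, q, r)₁ = (0.1173, 1.2891, 10.4442).

(0.1173, 1.2891, 10.4442)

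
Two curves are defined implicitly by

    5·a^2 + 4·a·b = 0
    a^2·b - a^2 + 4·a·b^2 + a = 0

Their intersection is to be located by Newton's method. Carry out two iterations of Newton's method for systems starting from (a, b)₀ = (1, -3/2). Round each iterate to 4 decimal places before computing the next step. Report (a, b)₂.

At (1, -3/2): F = (-1.0000, 7.5000).
Jacobian J = [[10·a + 4·b, 4·a], [2·a·b - 2·a + 4·b^2 + 1, a^2 + 8·a·b]].
At the point, J = [[4.0000, 4.0000], [5.0000, -11.0000]] (det J = -64.0000).
Solving J·Δ = −F gives Δ = (-0.2969, 0.5469).
Then the next iterate is (a, b)₁ = (0.7031, -0.9531).
Round to (0.7031, -0.9531) and repeat: F = (-0.208750, 2.292369), J = [[3.2186, 2.8124], [1.887149, -4.866647]].
Δ = (-0.2590, 0.3706), so (a, b)₂ = (0.4441, -0.5825).

(0.4441, -0.5825)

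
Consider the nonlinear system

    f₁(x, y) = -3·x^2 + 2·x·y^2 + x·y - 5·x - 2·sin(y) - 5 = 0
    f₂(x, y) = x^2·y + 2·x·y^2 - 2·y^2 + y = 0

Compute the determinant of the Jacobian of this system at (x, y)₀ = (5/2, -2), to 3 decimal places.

33.165

J = [[-6·x + 2·y^2 + y - 5, 4·x·y + x - 2·cos(y)], [2·x·y + 2·y^2, x^2 + 4·x·y - 4·y + 1]].
At the point, J = [[-14.000, -16.66771], [-2.000, -4.750]].
det J = 33.165.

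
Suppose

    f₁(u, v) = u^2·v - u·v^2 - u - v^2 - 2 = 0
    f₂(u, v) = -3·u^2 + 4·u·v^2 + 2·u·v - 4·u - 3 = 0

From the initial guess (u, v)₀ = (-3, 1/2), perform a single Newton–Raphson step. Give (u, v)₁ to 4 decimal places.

At (-3, 1/2): F = (6.0000, -24.0000).
Jacobian J = [[2·u·v - v^2 - 1, u^2 - 2·u·v - 2·v], [-6·u + 4·v^2 + 2·v - 4, 8·u·v + 2·u]].
At the point, J = [[-4.2500, 11.0000], [16.0000, -18.0000]] (det J = -99.5000).
Solving J·Δ = −F gives Δ = (1.5678, 0.0603).
Then the next iterate is (u, v)₁ = (-1.4322, 0.5603).

(-1.4322, 0.5603)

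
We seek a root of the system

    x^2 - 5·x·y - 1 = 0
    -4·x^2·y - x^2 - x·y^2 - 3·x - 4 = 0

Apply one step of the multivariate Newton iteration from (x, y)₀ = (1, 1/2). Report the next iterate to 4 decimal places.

(0.1143, 0.0886)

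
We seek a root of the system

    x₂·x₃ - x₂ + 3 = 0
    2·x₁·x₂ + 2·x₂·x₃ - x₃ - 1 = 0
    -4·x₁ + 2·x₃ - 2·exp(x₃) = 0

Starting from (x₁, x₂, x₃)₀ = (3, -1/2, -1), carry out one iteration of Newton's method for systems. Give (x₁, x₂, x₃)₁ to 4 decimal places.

(0.2391, 0.7699, 1.9203)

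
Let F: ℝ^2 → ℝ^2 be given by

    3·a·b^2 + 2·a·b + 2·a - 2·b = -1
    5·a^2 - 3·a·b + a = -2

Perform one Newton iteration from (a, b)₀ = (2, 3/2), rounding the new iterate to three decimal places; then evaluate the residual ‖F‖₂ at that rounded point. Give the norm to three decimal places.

7.228

At (2, 3/2): F = (21.500, 15.000).
Jacobian J = [[3·b^2 + 2·b + 2, 6·a·b + 2·a - 2], [10·a - 3·b + 1, -3·a]].
At the point, J = [[11.750, 20.000], [16.500, -6.000]] (det J = -400.500).
Solving J·Δ = −F gives Δ = (-1.071, -0.446).
Then the next iterate is (a, b)₁ = (0.929, 1.054).
Re-evaluating at (0.929, 1.054): F = (5.80445, 4.30671), so ‖F‖₂ = 7.228.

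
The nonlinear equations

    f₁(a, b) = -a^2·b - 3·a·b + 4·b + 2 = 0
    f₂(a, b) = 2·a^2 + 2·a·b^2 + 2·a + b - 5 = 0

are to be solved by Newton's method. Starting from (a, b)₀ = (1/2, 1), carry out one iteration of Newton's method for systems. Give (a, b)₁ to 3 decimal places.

At (1/2, 1): F = (4.250, -1.500).
Jacobian J = [[-2·a·b - 3·b, -a^2 - 3·a + 4], [4·a + 2·b^2 + 2, 4·a·b + 1]].
At the point, J = [[-4.000, 2.250], [6.000, 3.000]] (det J = -25.500).
Solving J·Δ = −F gives Δ = (0.632, -0.765).
Then the next iterate is (a, b)₁ = (1.132, 0.235).

(1.132, 0.235)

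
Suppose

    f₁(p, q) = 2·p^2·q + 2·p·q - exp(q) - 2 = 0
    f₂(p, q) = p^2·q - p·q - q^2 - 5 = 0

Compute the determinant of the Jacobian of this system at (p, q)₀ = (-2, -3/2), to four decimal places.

52.6735

J = [[4·p·q + 2·q, 2·p^2 + 2·p - exp(q)], [2·p·q - q, p^2 - p - 2·q]].
At the point, J = [[9.0000, 3.776870], [7.5000, 9.0000]].
det J = 52.6735.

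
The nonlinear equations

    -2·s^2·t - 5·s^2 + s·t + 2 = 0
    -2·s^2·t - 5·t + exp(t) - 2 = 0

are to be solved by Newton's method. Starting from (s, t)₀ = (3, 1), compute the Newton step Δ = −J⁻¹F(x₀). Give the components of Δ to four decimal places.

At (3, 1): F = (-58.0000, -22.281718).
Jacobian J = [[-4·s·t - 10·s + t, -2·s^2 + s], [-4·s·t, -2·s^2 + exp(t) - 5]].
At the point, J = [[-41.0000, -15.0000], [-12.0000, -20.281718]] (det J = 651.550445).
Solving J·Δ = −F gives Δ = (-1.2925, -0.3339).

(-1.2925, -0.3339)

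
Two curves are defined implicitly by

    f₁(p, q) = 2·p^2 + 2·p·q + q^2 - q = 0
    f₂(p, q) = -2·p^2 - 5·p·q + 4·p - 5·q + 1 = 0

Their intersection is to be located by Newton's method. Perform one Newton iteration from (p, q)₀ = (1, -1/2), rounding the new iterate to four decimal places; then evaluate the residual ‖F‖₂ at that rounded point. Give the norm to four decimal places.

At (1, -1/2): F = (1.7500, 8.0000).
Jacobian J = [[4·p + 2·q, 2·p + 2·q - 1], [-4·p - 5·q + 4, -5·p - 5]].
At the point, J = [[3.0000, 0.0000], [2.5000, -10.0000]] (det J = -30.0000).
Solving J·Δ = −F gives Δ = (-0.5833, 0.6542).
Then the next iterate is (p, q)₁ = (0.4167, 0.1542).
Re-evaluating at (0.4167, 0.1542): F = (0.345366, 1.227247), so ‖F‖₂ = 1.2749.

1.2749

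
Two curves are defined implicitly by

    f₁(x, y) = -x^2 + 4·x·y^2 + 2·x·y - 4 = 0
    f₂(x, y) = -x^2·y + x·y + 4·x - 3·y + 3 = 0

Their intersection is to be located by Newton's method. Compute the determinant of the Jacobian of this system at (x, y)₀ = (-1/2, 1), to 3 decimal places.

3.750

J = [[-2·x + 4·y^2 + 2·y, 8·x·y + 2·x], [-2·x·y + y + 4, -x^2 + x - 3]].
At the point, J = [[7.000, -5.000], [6.000, -3.750]].
det J = 3.750.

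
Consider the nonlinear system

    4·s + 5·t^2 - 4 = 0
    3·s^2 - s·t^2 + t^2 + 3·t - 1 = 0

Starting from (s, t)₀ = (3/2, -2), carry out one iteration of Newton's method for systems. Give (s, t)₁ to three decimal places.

(0.958, -1.008)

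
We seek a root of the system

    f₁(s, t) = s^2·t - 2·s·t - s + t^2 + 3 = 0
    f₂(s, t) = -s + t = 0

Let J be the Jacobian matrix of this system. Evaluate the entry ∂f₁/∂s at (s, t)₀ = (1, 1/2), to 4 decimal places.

-1.0000

∂f₁/∂s = 2·s·t - 2·t - 1.
At (1, 1/2) this is -1.0000.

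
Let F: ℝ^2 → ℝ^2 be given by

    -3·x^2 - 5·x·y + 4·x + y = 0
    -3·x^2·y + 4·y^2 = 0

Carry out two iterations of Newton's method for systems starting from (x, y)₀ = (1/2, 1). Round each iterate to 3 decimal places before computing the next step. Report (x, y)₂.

(0.750, 0.470)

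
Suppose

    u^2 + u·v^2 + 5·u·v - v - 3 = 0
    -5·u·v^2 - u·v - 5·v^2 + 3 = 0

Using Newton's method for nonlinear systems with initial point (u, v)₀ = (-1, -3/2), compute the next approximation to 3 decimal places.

At (-1, -3/2): F = (4.750, 1.500).
Jacobian J = [[2·u + v^2 + 5·v, 2·u·v + 5·u - 1], [-5·v^2 - v, -10·u·v - u - 10·v]].
At the point, J = [[-7.250, -3.000], [-9.750, 1.000]] (det J = -36.500).
Solving J·Δ = −F gives Δ = (0.253, 0.971).
Then the next iterate is (u, v)₁ = (-0.747, -0.529).

(-0.747, -0.529)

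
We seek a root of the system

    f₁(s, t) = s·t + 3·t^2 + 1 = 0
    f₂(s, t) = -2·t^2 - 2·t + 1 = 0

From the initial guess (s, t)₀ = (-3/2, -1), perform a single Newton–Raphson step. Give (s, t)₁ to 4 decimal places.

(7.7500, -1.5000)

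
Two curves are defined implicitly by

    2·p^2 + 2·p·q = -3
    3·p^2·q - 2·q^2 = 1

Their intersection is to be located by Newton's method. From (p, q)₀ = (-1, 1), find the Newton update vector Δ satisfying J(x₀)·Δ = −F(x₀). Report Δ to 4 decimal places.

(-0.3000, 1.8000)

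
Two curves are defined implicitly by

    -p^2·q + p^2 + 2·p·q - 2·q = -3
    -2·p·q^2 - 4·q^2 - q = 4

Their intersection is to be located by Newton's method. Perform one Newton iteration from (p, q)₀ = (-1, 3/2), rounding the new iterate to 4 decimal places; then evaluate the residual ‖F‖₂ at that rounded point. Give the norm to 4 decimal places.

5.1379

At (-1, 3/2): F = (-3.5000, -10.0000).
Jacobian J = [[-2·p·q + 2·p + 2·q, -p^2 + 2·p - 2], [-2·q^2, -4·p·q - 8·q - 1]].
At the point, J = [[4.0000, -5.0000], [-4.5000, -7.0000]] (det J = -50.5000).
Solving J·Δ = −F gives Δ = (-0.5050, -1.1040).
Then the next iterate is (p, q)₁ = (-1.5050, 0.3960).
Re-evaluating at (-1.5050, 0.3960): F = (2.384115, -4.551248), so ‖F‖₂ = 5.1379.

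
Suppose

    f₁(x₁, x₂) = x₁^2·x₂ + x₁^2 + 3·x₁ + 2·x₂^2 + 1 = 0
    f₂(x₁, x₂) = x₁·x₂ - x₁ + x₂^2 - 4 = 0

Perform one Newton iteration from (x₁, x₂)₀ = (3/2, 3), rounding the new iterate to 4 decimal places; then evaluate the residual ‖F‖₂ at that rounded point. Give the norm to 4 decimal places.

11.9598

At (3/2, 3): F = (32.5000, 8.0000).
Jacobian J = [[2·x₁·x₂ + 2·x₁ + 3, x₁^2 + 4·x₂], [x₂ - 1, x₁ + 2·x₂]].
At the point, J = [[15.0000, 14.2500], [2.0000, 7.5000]] (det J = 84.0000).
Solving J·Δ = −F gives Δ = (-1.5446, -0.6548).
Then the next iterate is (x₁, x₂)₁ = (-0.0446, 2.3452).
Re-evaluating at (-0.0446, 2.3452): F = (11.872780, 1.439967), so ‖F‖₂ = 11.9598.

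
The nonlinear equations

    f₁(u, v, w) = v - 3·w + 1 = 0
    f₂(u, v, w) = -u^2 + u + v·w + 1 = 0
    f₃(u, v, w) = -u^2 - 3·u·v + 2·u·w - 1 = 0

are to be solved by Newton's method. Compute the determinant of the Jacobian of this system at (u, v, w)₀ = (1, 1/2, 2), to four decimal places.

J = [[0, 1, -3], [-2·u + 1, w, v], [-2·u - 3·v + 2·w, -3·u, 2·u]].
At the point, J = [[0.0000, 1.0000, -3.0000], [-1.0000, 2.0000, 0.5000], [0.5000, -3.0000, 2.0000]].
det J = -3.7500.

-3.7500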